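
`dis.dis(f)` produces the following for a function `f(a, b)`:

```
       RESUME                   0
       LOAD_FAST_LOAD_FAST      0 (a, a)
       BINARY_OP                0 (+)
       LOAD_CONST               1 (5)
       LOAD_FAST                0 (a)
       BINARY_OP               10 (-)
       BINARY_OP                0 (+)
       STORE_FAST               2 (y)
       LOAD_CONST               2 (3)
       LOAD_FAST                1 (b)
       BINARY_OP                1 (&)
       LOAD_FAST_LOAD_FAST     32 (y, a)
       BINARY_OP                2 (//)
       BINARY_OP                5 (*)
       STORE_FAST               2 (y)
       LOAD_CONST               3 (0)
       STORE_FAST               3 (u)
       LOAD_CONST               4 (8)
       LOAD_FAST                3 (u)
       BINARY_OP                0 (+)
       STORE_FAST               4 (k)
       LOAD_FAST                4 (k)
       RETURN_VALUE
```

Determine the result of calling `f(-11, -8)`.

LOAD_FAST_LOAD_FAST a,a → push -11,-11. Stack: [-11, -11]
BINARY_OP + → -11 + -11 = -22. Stack: [-22]
LOAD_CONST → push 5. Stack: [-22, 5]
LOAD_FAST a → push -11. Stack: [-22, 5, -11]
BINARY_OP - → 5 - -11 = 16. Stack: [-22, 16]
BINARY_OP + → -22 + 16 = -6. Stack: [-6]
STORE_FAST y → y=-6. Stack: []
LOAD_CONST → push 3. Stack: [3]
LOAD_FAST b → push -8. Stack: [3, -8]
BINARY_OP & → 3 & -8 = 0. Stack: [0]
LOAD_FAST_LOAD_FAST y,a → push -6,-11. Stack: [0, -6, -11]
BINARY_OP // → -6 // -11 = 0. Stack: [0, 0]
BINARY_OP * → 0 * 0 = 0. Stack: [0]
STORE_FAST y → y=0. Stack: []
LOAD_CONST → push 0. Stack: [0]
STORE_FAST u → u=0. Stack: []
LOAD_CONST → push 8. Stack: [8]
LOAD_FAST u → push 0. Stack: [8, 0]
BINARY_OP + → 8 + 0 = 8. Stack: [8]
STORE_FAST k → k=8. Stack: []
LOAD_FAST k → push 8. Stack: [8]
RETURN_VALUE → return 8.

8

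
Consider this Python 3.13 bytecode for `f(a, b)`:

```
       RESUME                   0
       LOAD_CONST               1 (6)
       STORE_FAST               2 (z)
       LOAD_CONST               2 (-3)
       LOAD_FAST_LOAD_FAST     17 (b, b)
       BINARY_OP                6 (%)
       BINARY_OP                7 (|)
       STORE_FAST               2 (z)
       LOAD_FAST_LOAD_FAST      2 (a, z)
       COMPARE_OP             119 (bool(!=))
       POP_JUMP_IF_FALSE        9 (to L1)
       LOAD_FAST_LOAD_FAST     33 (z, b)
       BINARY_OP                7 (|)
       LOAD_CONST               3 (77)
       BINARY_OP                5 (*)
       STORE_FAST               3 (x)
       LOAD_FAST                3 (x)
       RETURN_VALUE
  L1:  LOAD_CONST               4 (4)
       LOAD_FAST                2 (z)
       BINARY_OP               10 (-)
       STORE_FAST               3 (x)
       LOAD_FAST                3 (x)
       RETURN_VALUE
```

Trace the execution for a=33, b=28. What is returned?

LOAD_CONST → push 6. Stack: [6]
STORE_FAST z → z=6. Stack: []
LOAD_CONST → push -3. Stack: [-3]
LOAD_FAST_LOAD_FAST b,b → push 28,28. Stack: [-3, 28, 28]
BINARY_OP % → 28 % 28 = 0. Stack: [-3, 0]
BINARY_OP | → -3 | 0 = -3. Stack: [-3]
STORE_FAST z → z=-3. Stack: []
LOAD_FAST_LOAD_FAST a,z → push 33,-3. Stack: [33, -3]
COMPARE_OP bool(!=) → 33 vs -3 = True. Stack: [True]
POP_JUMP_IF_FALSE → pop True; no jump. Stack: []
LOAD_FAST_LOAD_FAST z,b → push -3,28. Stack: [-3, 28]
BINARY_OP | → -3 | 28 = -3. Stack: [-3]
LOAD_CONST → push 77. Stack: [-3, 77]
BINARY_OP * → -3 * 77 = -231. Stack: [-231]
STORE_FAST x → x=-231. Stack: []
LOAD_FAST x → push -231. Stack: [-231]
RETURN_VALUE → return -231.

-231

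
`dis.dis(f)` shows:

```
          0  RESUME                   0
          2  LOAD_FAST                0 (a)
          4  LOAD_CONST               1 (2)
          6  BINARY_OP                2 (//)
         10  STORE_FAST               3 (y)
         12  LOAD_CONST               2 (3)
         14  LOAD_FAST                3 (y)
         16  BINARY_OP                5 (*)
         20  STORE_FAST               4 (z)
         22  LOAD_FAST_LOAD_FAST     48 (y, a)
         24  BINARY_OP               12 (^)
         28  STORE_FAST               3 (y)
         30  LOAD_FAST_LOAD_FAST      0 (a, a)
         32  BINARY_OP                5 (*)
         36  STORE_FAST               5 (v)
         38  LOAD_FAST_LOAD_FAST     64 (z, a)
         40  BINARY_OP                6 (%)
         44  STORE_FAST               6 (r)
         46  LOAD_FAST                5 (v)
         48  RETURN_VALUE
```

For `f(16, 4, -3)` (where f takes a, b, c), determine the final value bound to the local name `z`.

LOAD_FAST a → push 16. Stack: [16]
LOAD_CONST → push 2. Stack: [16, 2]
BINARY_OP // → 16 // 2 = 8. Stack: [8]
STORE_FAST y → y=8. Stack: []
LOAD_CONST → push 3. Stack: [3]
LOAD_FAST y → push 8. Stack: [3, 8]
BINARY_OP * → 3 * 8 = 24. Stack: [24]
STORE_FAST z → z=24. Stack: []
LOAD_FAST_LOAD_FAST y,a → push 8,16. Stack: [8, 16]
BINARY_OP ^ → 8 ^ 16 = 24. Stack: [24]
STORE_FAST y → y=24. Stack: []
LOAD_FAST_LOAD_FAST a,a → push 16,16. Stack: [16, 16]
BINARY_OP * → 16 * 16 = 256. Stack: [256]
STORE_FAST v → v=256. Stack: []
LOAD_FAST_LOAD_FAST z,a → push 24,16. Stack: [24, 16]
BINARY_OP % → 24 % 16 = 8. Stack: [8]
STORE_FAST r → r=8. Stack: []
LOAD_FAST v → push 256. Stack: [256]
RETURN_VALUE → return 256.

24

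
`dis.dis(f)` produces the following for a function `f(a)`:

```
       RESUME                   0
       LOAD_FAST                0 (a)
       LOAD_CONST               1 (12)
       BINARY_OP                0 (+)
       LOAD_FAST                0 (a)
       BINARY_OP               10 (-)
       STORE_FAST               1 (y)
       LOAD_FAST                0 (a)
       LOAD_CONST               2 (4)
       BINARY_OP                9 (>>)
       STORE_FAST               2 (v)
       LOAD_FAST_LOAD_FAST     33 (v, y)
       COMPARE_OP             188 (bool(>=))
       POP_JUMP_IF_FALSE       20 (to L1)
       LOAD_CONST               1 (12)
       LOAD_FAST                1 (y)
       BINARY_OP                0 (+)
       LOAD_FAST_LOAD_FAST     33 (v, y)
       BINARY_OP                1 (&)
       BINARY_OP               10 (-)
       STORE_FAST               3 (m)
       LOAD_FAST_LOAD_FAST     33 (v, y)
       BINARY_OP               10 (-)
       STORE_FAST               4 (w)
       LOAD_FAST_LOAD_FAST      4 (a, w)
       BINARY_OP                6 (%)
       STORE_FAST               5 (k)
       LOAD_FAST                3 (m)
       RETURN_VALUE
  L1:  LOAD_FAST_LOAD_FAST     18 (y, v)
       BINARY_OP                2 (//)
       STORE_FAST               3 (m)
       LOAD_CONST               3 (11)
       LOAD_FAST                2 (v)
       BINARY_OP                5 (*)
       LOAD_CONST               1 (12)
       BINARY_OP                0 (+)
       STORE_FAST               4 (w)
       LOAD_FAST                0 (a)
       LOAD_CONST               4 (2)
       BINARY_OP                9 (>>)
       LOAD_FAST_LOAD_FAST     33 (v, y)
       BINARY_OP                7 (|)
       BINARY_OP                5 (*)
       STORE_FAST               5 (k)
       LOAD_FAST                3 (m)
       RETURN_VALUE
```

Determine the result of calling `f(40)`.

6

LOAD_FAST a → push 40. Stack: [40]
LOAD_CONST → push 12. Stack: [40, 12]
BINARY_OP + → 40 + 12 = 52. Stack: [52]
LOAD_FAST a → push 40. Stack: [52, 40]
BINARY_OP - → 52 - 40 = 12. Stack: [12]
STORE_FAST y → y=12. Stack: []
LOAD_FAST a → push 40. Stack: [40]
LOAD_CONST → push 4. Stack: [40, 4]
BINARY_OP >> → 40 >> 4 = 2. Stack: [2]
STORE_FAST v → v=2. Stack: []
LOAD_FAST_LOAD_FAST v,y → push 2,12. Stack: [2, 12]
COMPARE_OP bool(>=) → 2 vs 12 = False. Stack: [False]
POP_JUMP_IF_FALSE → pop False; jump. Stack: []
LOAD_FAST_LOAD_FAST y,v → push 12,2. Stack: [12, 2]
BINARY_OP // → 12 // 2 = 6. Stack: [6]
STORE_FAST m → m=6. Stack: []
LOAD_CONST → push 11. Stack: [11]
LOAD_FAST v → push 2. Stack: [11, 2]
BINARY_OP * → 11 * 2 = 22. Stack: [22]
LOAD_CONST → push 12. Stack: [22, 12]
BINARY_OP + → 22 + 12 = 34. Stack: [34]
STORE_FAST w → w=34. Stack: []
LOAD_FAST a → push 40. Stack: [40]
LOAD_CONST → push 2. Stack: [40, 2]
BINARY_OP >> → 40 >> 2 = 10. Stack: [10]
LOAD_FAST_LOAD_FAST v,y → push 2,12. Stack: [10, 2, 12]
BINARY_OP | → 2 | 12 = 14. Stack: [10, 14]
BINARY_OP * → 10 * 14 = 140. Stack: [140]
STORE_FAST k → k=140. Stack: []
LOAD_FAST m → push 6. Stack: [6]
RETURN_VALUE → return 6.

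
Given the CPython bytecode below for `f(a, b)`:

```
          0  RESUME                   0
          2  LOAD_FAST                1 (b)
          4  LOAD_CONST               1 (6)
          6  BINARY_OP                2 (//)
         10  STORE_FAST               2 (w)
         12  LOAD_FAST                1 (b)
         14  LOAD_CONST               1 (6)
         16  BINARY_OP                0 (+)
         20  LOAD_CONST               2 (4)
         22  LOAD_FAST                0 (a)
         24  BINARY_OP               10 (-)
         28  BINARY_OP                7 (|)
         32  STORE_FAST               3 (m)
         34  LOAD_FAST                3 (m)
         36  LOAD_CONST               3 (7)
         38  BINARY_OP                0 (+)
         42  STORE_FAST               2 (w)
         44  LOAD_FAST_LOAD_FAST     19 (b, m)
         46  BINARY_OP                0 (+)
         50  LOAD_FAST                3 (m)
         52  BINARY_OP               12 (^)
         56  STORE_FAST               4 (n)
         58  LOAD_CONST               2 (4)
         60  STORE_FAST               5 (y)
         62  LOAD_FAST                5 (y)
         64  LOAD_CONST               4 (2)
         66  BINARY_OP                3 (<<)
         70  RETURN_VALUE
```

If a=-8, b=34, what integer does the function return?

LOAD_FAST b → push 34. Stack: [34]
LOAD_CONST → push 6. Stack: [34, 6]
BINARY_OP // → 34 // 6 = 5. Stack: [5]
STORE_FAST w → w=5. Stack: []
LOAD_FAST b → push 34. Stack: [34]
LOAD_CONST → push 6. Stack: [34, 6]
BINARY_OP + → 34 + 6 = 40. Stack: [40]
LOAD_CONST → push 4. Stack: [40, 4]
LOAD_FAST a → push -8. Stack: [40, 4, -8]
BINARY_OP - → 4 - -8 = 12. Stack: [40, 12]
BINARY_OP | → 40 | 12 = 44. Stack: [44]
STORE_FAST m → m=44. Stack: []
LOAD_FAST m → push 44. Stack: [44]
LOAD_CONST → push 7. Stack: [44, 7]
BINARY_OP + → 44 + 7 = 51. Stack: [51]
STORE_FAST w → w=51. Stack: []
LOAD_FAST_LOAD_FAST b,m → push 34,44. Stack: [34, 44]
BINARY_OP + → 34 + 44 = 78. Stack: [78]
LOAD_FAST m → push 44. Stack: [78, 44]
BINARY_OP ^ → 78 ^ 44 = 98. Stack: [98]
STORE_FAST n → n=98. Stack: []
LOAD_CONST → push 4. Stack: [4]
STORE_FAST y → y=4. Stack: []
LOAD_FAST y → push 4. Stack: [4]
LOAD_CONST → push 2. Stack: [4, 2]
BINARY_OP << → 4 << 2 = 16. Stack: [16]
RETURN_VALUE → return 16.

16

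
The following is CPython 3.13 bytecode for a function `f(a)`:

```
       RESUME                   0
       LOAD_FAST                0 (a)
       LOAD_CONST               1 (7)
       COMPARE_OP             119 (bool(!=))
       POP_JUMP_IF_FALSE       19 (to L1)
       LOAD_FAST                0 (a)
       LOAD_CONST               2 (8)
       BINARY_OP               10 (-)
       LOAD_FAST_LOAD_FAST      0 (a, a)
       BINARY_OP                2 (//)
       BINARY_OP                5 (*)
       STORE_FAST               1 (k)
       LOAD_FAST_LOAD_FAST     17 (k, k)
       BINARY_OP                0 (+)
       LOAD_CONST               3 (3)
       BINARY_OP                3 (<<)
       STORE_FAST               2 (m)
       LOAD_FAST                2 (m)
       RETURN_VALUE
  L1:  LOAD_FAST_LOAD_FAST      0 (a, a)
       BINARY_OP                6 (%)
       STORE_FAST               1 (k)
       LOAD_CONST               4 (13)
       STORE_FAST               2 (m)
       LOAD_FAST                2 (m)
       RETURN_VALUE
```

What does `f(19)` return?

LOAD_FAST a → push 19. Stack: [19]
LOAD_CONST → push 7. Stack: [19, 7]
COMPARE_OP bool(!=) → 19 vs 7 = True. Stack: [True]
POP_JUMP_IF_FALSE → pop True; no jump. Stack: []
LOAD_FAST a → push 19. Stack: [19]
LOAD_CONST → push 8. Stack: [19, 8]
BINARY_OP - → 19 - 8 = 11. Stack: [11]
LOAD_FAST_LOAD_FAST a,a → push 19,19. Stack: [11, 19, 19]
BINARY_OP // → 19 // 19 = 1. Stack: [11, 1]
BINARY_OP * → 11 * 1 = 11. Stack: [11]
STORE_FAST k → k=11. Stack: []
LOAD_FAST_LOAD_FAST k,k → push 11,11. Stack: [11, 11]
BINARY_OP + → 11 + 11 = 22. Stack: [22]
LOAD_CONST → push 3. Stack: [22, 3]
BINARY_OP << → 22 << 3 = 176. Stack: [176]
STORE_FAST m → m=176. Stack: []
LOAD_FAST m → push 176. Stack: [176]
RETURN_VALUE → return 176.

176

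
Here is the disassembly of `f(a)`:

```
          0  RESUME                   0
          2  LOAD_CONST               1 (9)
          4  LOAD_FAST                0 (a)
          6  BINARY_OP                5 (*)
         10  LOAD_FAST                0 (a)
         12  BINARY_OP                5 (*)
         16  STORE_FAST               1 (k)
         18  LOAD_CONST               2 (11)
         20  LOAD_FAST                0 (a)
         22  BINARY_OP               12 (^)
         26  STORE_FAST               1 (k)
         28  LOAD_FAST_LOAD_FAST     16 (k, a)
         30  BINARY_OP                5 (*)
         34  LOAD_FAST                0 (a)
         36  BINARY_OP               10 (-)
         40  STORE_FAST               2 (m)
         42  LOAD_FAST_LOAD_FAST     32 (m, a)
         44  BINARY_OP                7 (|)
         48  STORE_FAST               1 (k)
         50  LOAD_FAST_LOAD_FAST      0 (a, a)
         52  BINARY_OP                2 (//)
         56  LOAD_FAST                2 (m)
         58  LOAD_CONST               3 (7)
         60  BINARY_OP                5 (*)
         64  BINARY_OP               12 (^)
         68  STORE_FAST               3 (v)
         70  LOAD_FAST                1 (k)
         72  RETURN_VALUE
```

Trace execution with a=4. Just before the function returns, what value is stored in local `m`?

LOAD_CONST → push 9. Stack: [9]
LOAD_FAST a → push 4. Stack: [9, 4]
BINARY_OP * → 9 * 4 = 36. Stack: [36]
LOAD_FAST a → push 4. Stack: [36, 4]
BINARY_OP * → 36 * 4 = 144. Stack: [144]
STORE_FAST k → k=144. Stack: []
LOAD_CONST → push 11. Stack: [11]
LOAD_FAST a → push 4. Stack: [11, 4]
BINARY_OP ^ → 11 ^ 4 = 15. Stack: [15]
STORE_FAST k → k=15. Stack: []
LOAD_FAST_LOAD_FAST k,a → push 15,4. Stack: [15, 4]
BINARY_OP * → 15 * 4 = 60. Stack: [60]
LOAD_FAST a → push 4. Stack: [60, 4]
BINARY_OP - → 60 - 4 = 56. Stack: [56]
STORE_FAST m → m=56. Stack: []
LOAD_FAST_LOAD_FAST m,a → push 56,4. Stack: [56, 4]
BINARY_OP | → 56 | 4 = 60. Stack: [60]
STORE_FAST k → k=60. Stack: []
LOAD_FAST_LOAD_FAST a,a → push 4,4. Stack: [4, 4]
BINARY_OP // → 4 // 4 = 1. Stack: [1]
LOAD_FAST m → push 56. Stack: [1, 56]
LOAD_CONST → push 7. Stack: [1, 56, 7]
BINARY_OP * → 56 * 7 = 392. Stack: [1, 392]
BINARY_OP ^ → 1 ^ 392 = 393. Stack: [393]
STORE_FAST v → v=393. Stack: []
LOAD_FAST k → push 60. Stack: [60]
RETURN_VALUE → return 60.

56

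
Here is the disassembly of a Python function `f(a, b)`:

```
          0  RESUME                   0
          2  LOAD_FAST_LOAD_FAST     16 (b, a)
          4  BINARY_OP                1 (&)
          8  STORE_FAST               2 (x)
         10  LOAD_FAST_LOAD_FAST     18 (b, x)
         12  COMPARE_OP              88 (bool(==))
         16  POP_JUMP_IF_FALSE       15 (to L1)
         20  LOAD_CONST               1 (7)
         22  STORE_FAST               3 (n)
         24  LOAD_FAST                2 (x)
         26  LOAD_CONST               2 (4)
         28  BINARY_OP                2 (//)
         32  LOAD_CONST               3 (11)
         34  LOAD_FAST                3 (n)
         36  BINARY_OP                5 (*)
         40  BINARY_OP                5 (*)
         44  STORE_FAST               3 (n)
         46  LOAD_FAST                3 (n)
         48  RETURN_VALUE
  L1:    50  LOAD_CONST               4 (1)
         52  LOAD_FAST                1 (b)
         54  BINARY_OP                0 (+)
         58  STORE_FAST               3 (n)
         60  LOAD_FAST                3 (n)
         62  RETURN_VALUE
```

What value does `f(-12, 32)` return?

616

LOAD_FAST_LOAD_FAST b,a → push 32,-12. Stack: [32, -12]
BINARY_OP & → 32 & -12 = 32. Stack: [32]
STORE_FAST x → x=32. Stack: []
LOAD_FAST_LOAD_FAST b,x → push 32,32. Stack: [32, 32]
COMPARE_OP bool(==) → 32 vs 32 = True. Stack: [True]
POP_JUMP_IF_FALSE → pop True; no jump. Stack: []
LOAD_CONST → push 7. Stack: [7]
STORE_FAST n → n=7. Stack: []
LOAD_FAST x → push 32. Stack: [32]
LOAD_CONST → push 4. Stack: [32, 4]
BINARY_OP // → 32 // 4 = 8. Stack: [8]
LOAD_CONST → push 11. Stack: [8, 11]
LOAD_FAST n → push 7. Stack: [8, 11, 7]
BINARY_OP * → 11 * 7 = 77. Stack: [8, 77]
BINARY_OP * → 8 * 77 = 616. Stack: [616]
STORE_FAST n → n=616. Stack: []
LOAD_FAST n → push 616. Stack: [616]
RETURN_VALUE → return 616.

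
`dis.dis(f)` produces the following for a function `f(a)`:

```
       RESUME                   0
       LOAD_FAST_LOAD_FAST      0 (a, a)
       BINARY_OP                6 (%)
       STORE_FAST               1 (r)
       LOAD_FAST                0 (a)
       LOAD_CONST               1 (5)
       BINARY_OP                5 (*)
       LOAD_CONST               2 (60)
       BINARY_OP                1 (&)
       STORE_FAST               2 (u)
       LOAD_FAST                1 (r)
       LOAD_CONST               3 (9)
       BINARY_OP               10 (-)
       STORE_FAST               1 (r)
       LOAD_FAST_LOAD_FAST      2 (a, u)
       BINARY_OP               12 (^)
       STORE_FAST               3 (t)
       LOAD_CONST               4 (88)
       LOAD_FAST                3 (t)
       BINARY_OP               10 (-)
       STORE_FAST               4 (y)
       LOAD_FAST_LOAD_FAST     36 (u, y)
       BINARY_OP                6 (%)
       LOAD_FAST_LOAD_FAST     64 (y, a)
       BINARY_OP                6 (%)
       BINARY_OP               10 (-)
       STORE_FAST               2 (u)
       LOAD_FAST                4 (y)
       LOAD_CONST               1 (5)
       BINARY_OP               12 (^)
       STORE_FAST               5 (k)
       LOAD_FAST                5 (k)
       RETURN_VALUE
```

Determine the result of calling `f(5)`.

62

LOAD_FAST_LOAD_FAST a,a → push 5,5. Stack: [5, 5]
BINARY_OP % → 5 % 5 = 0. Stack: [0]
STORE_FAST r → r=0. Stack: []
LOAD_FAST a → push 5. Stack: [5]
LOAD_CONST → push 5. Stack: [5, 5]
BINARY_OP * → 5 * 5 = 25. Stack: [25]
LOAD_CONST → push 60. Stack: [25, 60]
BINARY_OP & → 25 & 60 = 24. Stack: [24]
STORE_FAST u → u=24. Stack: []
LOAD_FAST r → push 0. Stack: [0]
LOAD_CONST → push 9. Stack: [0, 9]
BINARY_OP - → 0 - 9 = -9. Stack: [-9]
STORE_FAST r → r=-9. Stack: []
LOAD_FAST_LOAD_FAST a,u → push 5,24. Stack: [5, 24]
BINARY_OP ^ → 5 ^ 24 = 29. Stack: [29]
STORE_FAST t → t=29. Stack: []
LOAD_CONST → push 88. Stack: [88]
LOAD_FAST t → push 29. Stack: [88, 29]
BINARY_OP - → 88 - 29 = 59. Stack: [59]
STORE_FAST y → y=59. Stack: []
LOAD_FAST_LOAD_FAST u,y → push 24,59. Stack: [24, 59]
BINARY_OP % → 24 % 59 = 24. Stack: [24]
LOAD_FAST_LOAD_FAST y,a → push 59,5. Stack: [24, 59, 5]
BINARY_OP % → 59 % 5 = 4. Stack: [24, 4]
BINARY_OP - → 24 - 4 = 20. Stack: [20]
STORE_FAST u → u=20. Stack: []
LOAD_FAST y → push 59. Stack: [59]
LOAD_CONST → push 5. Stack: [59, 5]
BINARY_OP ^ → 59 ^ 5 = 62. Stack: [62]
STORE_FAST k → k=62. Stack: []
LOAD_FAST k → push 62. Stack: [62]
RETURN_VALUE → return 62.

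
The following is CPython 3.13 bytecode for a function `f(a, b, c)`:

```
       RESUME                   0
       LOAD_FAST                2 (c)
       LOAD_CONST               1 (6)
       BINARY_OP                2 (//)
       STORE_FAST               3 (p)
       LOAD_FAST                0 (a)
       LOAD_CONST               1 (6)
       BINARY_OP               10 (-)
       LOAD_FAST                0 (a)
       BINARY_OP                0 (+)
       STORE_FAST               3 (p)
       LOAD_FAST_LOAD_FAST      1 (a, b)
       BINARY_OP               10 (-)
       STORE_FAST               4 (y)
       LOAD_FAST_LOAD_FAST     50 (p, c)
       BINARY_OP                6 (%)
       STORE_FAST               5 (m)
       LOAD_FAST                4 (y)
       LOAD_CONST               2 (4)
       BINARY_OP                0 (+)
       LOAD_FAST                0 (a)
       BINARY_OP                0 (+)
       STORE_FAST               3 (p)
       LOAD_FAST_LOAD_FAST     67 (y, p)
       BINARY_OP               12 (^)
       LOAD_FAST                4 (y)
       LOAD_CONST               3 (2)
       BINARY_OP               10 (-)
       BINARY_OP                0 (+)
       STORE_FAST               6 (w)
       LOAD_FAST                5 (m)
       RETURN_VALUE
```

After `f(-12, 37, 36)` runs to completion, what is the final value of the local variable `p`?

-57

LOAD_FAST c → push 36. Stack: [36]
LOAD_CONST → push 6. Stack: [36, 6]
BINARY_OP // → 36 // 6 = 6. Stack: [6]
STORE_FAST p → p=6. Stack: []
LOAD_FAST a → push -12. Stack: [-12]
LOAD_CONST → push 6. Stack: [-12, 6]
BINARY_OP - → -12 - 6 = -18. Stack: [-18]
LOAD_FAST a → push -12. Stack: [-18, -12]
BINARY_OP + → -18 + -12 = -30. Stack: [-30]
STORE_FAST p → p=-30. Stack: []
LOAD_FAST_LOAD_FAST a,b → push -12,37. Stack: [-12, 37]
BINARY_OP - → -12 - 37 = -49. Stack: [-49]
STORE_FAST y → y=-49. Stack: []
LOAD_FAST_LOAD_FAST p,c → push -30,36. Stack: [-30, 36]
BINARY_OP % → -30 % 36 = 6. Stack: [6]
STORE_FAST m → m=6. Stack: []
LOAD_FAST y → push -49. Stack: [-49]
LOAD_CONST → push 4. Stack: [-49, 4]
BINARY_OP + → -49 + 4 = -45. Stack: [-45]
LOAD_FAST a → push -12. Stack: [-45, -12]
BINARY_OP + → -45 + -12 = -57. Stack: [-57]
STORE_FAST p → p=-57. Stack: []
LOAD_FAST_LOAD_FAST y,p → push -49,-57. Stack: [-49, -57]
BINARY_OP ^ → -49 ^ -57 = 8. Stack: [8]
LOAD_FAST y → push -49. Stack: [8, -49]
LOAD_CONST → push 2. Stack: [8, -49, 2]
BINARY_OP - → -49 - 2 = -51. Stack: [8, -51]
BINARY_OP + → 8 + -51 = -43. Stack: [-43]
STORE_FAST w → w=-43. Stack: []
LOAD_FAST m → push 6. Stack: [6]
RETURN_VALUE → return 6.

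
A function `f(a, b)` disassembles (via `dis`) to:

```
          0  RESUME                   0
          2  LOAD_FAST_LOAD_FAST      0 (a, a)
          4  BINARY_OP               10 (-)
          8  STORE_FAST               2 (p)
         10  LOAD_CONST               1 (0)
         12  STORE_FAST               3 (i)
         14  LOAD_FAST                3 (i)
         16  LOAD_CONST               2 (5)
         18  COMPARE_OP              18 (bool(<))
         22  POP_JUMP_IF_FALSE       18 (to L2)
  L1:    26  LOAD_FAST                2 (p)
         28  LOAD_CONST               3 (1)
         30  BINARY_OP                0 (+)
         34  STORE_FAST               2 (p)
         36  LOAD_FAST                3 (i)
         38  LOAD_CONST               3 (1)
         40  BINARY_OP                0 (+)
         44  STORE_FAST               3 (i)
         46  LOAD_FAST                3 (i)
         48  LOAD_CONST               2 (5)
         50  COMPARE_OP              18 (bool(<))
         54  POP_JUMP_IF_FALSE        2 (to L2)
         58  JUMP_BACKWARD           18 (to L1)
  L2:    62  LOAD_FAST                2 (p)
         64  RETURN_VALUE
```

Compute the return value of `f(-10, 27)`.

5

LOAD_FAST_LOAD_FAST a,a → push -10,-10
BINARY_OP - → -10 - -10 = 0
STORE_FAST p → p=0
LOAD_CONST → push 0
STORE_FAST i → i=0
LOAD_FAST i → push 0
LOAD_CONST → push 5
COMPARE_OP bool(<) → 0 vs 5 = True
POP_JUMP_IF_FALSE → pop True; no jump
LOAD_FAST p → push 0
LOAD_CONST → push 1
BINARY_OP + → 0 + 1 = 1
STORE_FAST p → p=1
LOAD_FAST i → push 0
LOAD_CONST → push 1
BINARY_OP + → 0 + 1 = 1
STORE_FAST i → i=1
LOAD_FAST i → push 1
LOAD_CONST → push 5
COMPARE_OP bool(<) → 1 vs 5 = True
POP_JUMP_IF_FALSE → pop True; no jump
LOAD_FAST p → push 1
LOAD_CONST → push 1
BINARY_OP + → 1 + 1 = 2
STORE_FAST p → p=2
LOAD_FAST i → push 1
LOAD_CONST → push 1
BINARY_OP + → 1 + 1 = 2
STORE_FAST i → i=2
LOAD_FAST i → push 2
LOAD_CONST → push 5
COMPARE_OP bool(<) → 2 vs 5 = True
POP_JUMP_IF_FALSE → pop True; no jump
LOAD_FAST p → push 2
LOAD_CONST → push 1
BINARY_OP + → 2 + 1 = 3
STORE_FAST p → p=3
LOAD_FAST i → push 2
LOAD_CONST → push 1
BINARY_OP + → 2 + 1 = 3
STORE_FAST i → i=3
LOAD_FAST i → push 3
LOAD_CONST → push 5
COMPARE_OP bool(<) → 3 vs 5 = True
POP_JUMP_IF_FALSE → pop True; no jump
LOAD_FAST p → push 3
LOAD_CONST → push 1
BINARY_OP + → 3 + 1 = 4
STORE_FAST p → p=4
LOAD_FAST i → push 3
LOAD_CONST → push 1
BINARY_OP + → 3 + 1 = 4
STORE_FAST i → i=4
LOAD_FAST i → push 4
LOAD_CONST → push 5
COMPARE_OP bool(<) → 4 vs 5 = True
POP_JUMP_IF_FALSE → pop True; no jump
LOAD_FAST p → push 4
LOAD_CONST → push 1
BINARY_OP + → 4 + 1 = 5
STORE_FAST p → p=5
LOAD_FAST i → push 4
LOAD_CONST → push 1
BINARY_OP + → 4 + 1 = 5
STORE_FAST i → i=5
LOAD_FAST i → push 5
LOAD_CONST → push 5
COMPARE_OP bool(<) → 5 vs 5 = False
POP_JUMP_IF_FALSE → pop False; jump
LOAD_FAST p → push 5
RETURN_VALUE → return 5.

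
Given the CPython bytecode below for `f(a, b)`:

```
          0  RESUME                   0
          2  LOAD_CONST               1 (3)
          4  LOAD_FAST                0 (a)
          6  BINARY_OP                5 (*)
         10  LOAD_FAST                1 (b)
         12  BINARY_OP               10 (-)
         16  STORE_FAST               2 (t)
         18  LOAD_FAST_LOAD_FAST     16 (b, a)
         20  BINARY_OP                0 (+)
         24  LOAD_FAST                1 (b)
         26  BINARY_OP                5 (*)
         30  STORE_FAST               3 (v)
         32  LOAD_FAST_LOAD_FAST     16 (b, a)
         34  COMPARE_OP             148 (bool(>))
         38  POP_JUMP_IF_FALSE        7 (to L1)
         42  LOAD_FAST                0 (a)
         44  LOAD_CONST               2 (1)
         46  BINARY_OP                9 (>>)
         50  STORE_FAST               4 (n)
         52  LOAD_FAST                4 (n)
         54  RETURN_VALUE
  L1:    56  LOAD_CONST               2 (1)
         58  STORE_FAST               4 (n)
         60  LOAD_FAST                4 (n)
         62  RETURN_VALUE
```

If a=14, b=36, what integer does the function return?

7

LOAD_CONST → push 3. Stack: [3]
LOAD_FAST a → push 14. Stack: [3, 14]
BINARY_OP * → 3 * 14 = 42. Stack: [42]
LOAD_FAST b → push 36. Stack: [42, 36]
BINARY_OP - → 42 - 36 = 6. Stack: [6]
STORE_FAST t → t=6. Stack: []
LOAD_FAST_LOAD_FAST b,a → push 36,14. Stack: [36, 14]
BINARY_OP + → 36 + 14 = 50. Stack: [50]
LOAD_FAST b → push 36. Stack: [50, 36]
BINARY_OP * → 50 * 36 = 1800. Stack: [1800]
STORE_FAST v → v=1800. Stack: []
LOAD_FAST_LOAD_FAST b,a → push 36,14. Stack: [36, 14]
COMPARE_OP bool(>) → 36 vs 14 = True. Stack: [True]
POP_JUMP_IF_FALSE → pop True; no jump. Stack: []
LOAD_FAST a → push 14. Stack: [14]
LOAD_CONST → push 1. Stack: [14, 1]
BINARY_OP >> → 14 >> 1 = 7. Stack: [7]
STORE_FAST n → n=7. Stack: []
LOAD_FAST n → push 7. Stack: [7]
RETURN_VALUE → return 7.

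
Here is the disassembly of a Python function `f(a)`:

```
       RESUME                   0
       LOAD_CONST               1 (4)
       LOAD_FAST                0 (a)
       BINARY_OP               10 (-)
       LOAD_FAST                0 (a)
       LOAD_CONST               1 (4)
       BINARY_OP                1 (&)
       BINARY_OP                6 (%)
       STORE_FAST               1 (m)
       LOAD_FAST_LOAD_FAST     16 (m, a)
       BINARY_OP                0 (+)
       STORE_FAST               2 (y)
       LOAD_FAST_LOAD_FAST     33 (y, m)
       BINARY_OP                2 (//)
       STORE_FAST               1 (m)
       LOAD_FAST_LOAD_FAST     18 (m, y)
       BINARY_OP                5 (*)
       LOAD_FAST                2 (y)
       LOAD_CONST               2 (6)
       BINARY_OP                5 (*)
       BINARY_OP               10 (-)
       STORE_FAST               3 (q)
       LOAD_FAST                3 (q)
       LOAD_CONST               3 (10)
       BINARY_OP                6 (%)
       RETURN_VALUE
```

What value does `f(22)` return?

LOAD_CONST → push 4. Stack: [4]
LOAD_FAST a → push 22. Stack: [4, 22]
BINARY_OP - → 4 - 22 = -18. Stack: [-18]
LOAD_FAST a → push 22. Stack: [-18, 22]
LOAD_CONST → push 4. Stack: [-18, 22, 4]
BINARY_OP & → 22 & 4 = 4. Stack: [-18, 4]
BINARY_OP % → -18 % 4 = 2. Stack: [2]
STORE_FAST m → m=2. Stack: []
LOAD_FAST_LOAD_FAST m,a → push 2,22. Stack: [2, 22]
BINARY_OP + → 2 + 22 = 24. Stack: [24]
STORE_FAST y → y=24. Stack: []
LOAD_FAST_LOAD_FAST y,m → push 24,2. Stack: [24, 2]
BINARY_OP // → 24 // 2 = 12. Stack: [12]
STORE_FAST m → m=12. Stack: []
LOAD_FAST_LOAD_FAST m,y → push 12,24. Stack: [12, 24]
BINARY_OP * → 12 * 24 = 288. Stack: [288]
LOAD_FAST y → push 24. Stack: [288, 24]
LOAD_CONST → push 6. Stack: [288, 24, 6]
BINARY_OP * → 24 * 6 = 144. Stack: [288, 144]
BINARY_OP - → 288 - 144 = 144. Stack: [144]
STORE_FAST q → q=144. Stack: []
LOAD_FAST q → push 144. Stack: [144]
LOAD_CONST → push 10. Stack: [144, 10]
BINARY_OP % → 144 % 10 = 4. Stack: [4]
RETURN_VALUE → return 4.

4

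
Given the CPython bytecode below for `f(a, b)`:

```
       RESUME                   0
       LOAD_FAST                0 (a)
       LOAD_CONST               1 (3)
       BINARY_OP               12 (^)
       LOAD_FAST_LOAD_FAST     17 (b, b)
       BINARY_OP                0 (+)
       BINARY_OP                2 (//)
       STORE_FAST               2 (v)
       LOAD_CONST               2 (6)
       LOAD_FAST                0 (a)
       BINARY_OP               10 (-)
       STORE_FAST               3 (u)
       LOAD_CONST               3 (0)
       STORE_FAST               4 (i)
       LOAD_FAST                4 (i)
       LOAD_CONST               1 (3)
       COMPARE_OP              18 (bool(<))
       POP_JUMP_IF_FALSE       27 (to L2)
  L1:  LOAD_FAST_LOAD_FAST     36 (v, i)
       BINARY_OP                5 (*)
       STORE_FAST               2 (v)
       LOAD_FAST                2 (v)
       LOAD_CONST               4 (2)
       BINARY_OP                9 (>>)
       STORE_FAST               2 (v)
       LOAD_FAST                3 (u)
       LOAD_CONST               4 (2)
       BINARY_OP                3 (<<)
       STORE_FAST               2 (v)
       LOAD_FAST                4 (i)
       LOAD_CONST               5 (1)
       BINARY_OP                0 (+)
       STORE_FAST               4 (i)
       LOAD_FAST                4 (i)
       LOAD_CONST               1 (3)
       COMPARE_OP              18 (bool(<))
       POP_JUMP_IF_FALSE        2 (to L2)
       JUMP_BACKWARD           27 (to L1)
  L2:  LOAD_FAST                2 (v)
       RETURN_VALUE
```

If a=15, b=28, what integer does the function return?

-36

LOAD_FAST a → push 15
LOAD_CONST → push 3
BINARY_OP ^ → 15 ^ 3 = 12
LOAD_FAST_LOAD_FAST b,b → push 28,28
BINARY_OP + → 28 + 28 = 56
BINARY_OP // → 12 // 56 = 0
STORE_FAST v → v=0
LOAD_CONST → push 6
LOAD_FAST a → push 15
BINARY_OP - → 6 - 15 = -9
STORE_FAST u → u=-9
LOAD_CONST → push 0
STORE_FAST i → i=0
LOAD_FAST i → push 0
LOAD_CONST → push 3
COMPARE_OP bool(<) → 0 vs 3 = True
POP_JUMP_IF_FALSE → pop True; no jump
LOAD_FAST_LOAD_FAST v,i → push 0,0
BINARY_OP * → 0 * 0 = 0
STORE_FAST v → v=0
LOAD_FAST v → push 0
LOAD_CONST → push 2
BINARY_OP >> → 0 >> 2 = 0
STORE_FAST v → v=0
LOAD_FAST u → push -9
LOAD_CONST → push 2
BINARY_OP << → -9 << 2 = -36
STORE_FAST v → v=-36
LOAD_FAST i → push 0
LOAD_CONST → push 1
BINARY_OP + → 0 + 1 = 1
STORE_FAST i → i=1
LOAD_FAST i → push 1
LOAD_CONST → push 3
COMPARE_OP bool(<) → 1 vs 3 = True
POP_JUMP_IF_FALSE → pop True; no jump
LOAD_FAST_LOAD_FAST v,i → push -36,1
BINARY_OP * → -36 * 1 = -36
STORE_FAST v → v=-36
LOAD_FAST v → push -36
LOAD_CONST → push 2
BINARY_OP >> → -36 >> 2 = -9
STORE_FAST v → v=-9
LOAD_FAST u → push -9
LOAD_CONST → push 2
BINARY_OP << → -9 << 2 = -36
STORE_FAST v → v=-36
LOAD_FAST i → push 1
LOAD_CONST → push 1
BINARY_OP + → 1 + 1 = 2
STORE_FAST i → i=2
LOAD_FAST i → push 2
LOAD_CONST → push 3
COMPARE_OP bool(<) → 2 vs 3 = True
POP_JUMP_IF_FALSE → pop True; no jump
LOAD_FAST_LOAD_FAST v,i → push -36,2
BINARY_OP * → -36 * 2 = -72
STORE_FAST v → v=-72
LOAD_FAST v → push -72
LOAD_CONST → push 2
BINARY_OP >> → -72 >> 2 = -18
STORE_FAST v → v=-18
LOAD_FAST u → push -9
LOAD_CONST → push 2
BINARY_OP << → -9 << 2 = -36
STORE_FAST v → v=-36
LOAD_FAST i → push 2
LOAD_CONST → push 1
BINARY_OP + → 2 + 1 = 3
STORE_FAST i → i=3
LOAD_FAST i → push 3
LOAD_CONST → push 3
COMPARE_OP bool(<) → 3 vs 3 = False
POP_JUMP_IF_FALSE → pop False; jump
LOAD_FAST v → push -36
RETURN_VALUE → return -36.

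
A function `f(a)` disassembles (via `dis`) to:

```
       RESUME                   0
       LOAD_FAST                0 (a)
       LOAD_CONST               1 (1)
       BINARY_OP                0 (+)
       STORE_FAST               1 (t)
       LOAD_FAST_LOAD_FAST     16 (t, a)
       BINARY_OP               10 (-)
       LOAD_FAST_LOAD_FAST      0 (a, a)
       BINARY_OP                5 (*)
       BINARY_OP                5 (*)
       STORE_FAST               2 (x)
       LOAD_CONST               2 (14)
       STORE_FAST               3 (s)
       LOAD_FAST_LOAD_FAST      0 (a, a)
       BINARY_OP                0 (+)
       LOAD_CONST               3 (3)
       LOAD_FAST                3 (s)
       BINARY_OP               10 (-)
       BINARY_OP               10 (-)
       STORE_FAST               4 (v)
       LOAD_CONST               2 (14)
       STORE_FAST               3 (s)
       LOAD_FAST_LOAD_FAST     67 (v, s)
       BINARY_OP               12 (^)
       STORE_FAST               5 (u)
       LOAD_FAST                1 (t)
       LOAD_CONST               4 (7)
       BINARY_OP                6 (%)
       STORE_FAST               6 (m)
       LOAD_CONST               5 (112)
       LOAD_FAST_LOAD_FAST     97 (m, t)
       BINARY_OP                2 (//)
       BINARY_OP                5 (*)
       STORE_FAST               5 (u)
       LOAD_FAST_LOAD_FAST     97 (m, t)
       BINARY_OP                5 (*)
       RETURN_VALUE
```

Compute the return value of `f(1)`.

LOAD_FAST a → push 1. Stack: [1]
LOAD_CONST → push 1. Stack: [1, 1]
BINARY_OP + → 1 + 1 = 2. Stack: [2]
STORE_FAST t → t=2. Stack: []
LOAD_FAST_LOAD_FAST t,a → push 2,1. Stack: [2, 1]
BINARY_OP - → 2 - 1 = 1. Stack: [1]
LOAD_FAST_LOAD_FAST a,a → push 1,1. Stack: [1, 1, 1]
BINARY_OP * → 1 * 1 = 1. Stack: [1, 1]
BINARY_OP * → 1 * 1 = 1. Stack: [1]
STORE_FAST x → x=1. Stack: []
LOAD_CONST → push 14. Stack: [14]
STORE_FAST s → s=14. Stack: []
LOAD_FAST_LOAD_FAST a,a → push 1,1. Stack: [1, 1]
BINARY_OP + → 1 + 1 = 2. Stack: [2]
LOAD_CONST → push 3. Stack: [2, 3]
LOAD_FAST s → push 14. Stack: [2, 3, 14]
BINARY_OP - → 3 - 14 = -11. Stack: [2, -11]
BINARY_OP - → 2 - -11 = 13. Stack: [13]
STORE_FAST v → v=13. Stack: []
LOAD_CONST → push 14. Stack: [14]
STORE_FAST s → s=14. Stack: []
LOAD_FAST_LOAD_FAST v,s → push 13,14. Stack: [13, 14]
BINARY_OP ^ → 13 ^ 14 = 3. Stack: [3]
STORE_FAST u → u=3. Stack: []
LOAD_FAST t → push 2. Stack: [2]
LOAD_CONST → push 7. Stack: [2, 7]
BINARY_OP % → 2 % 7 = 2. Stack: [2]
STORE_FAST m → m=2. Stack: []
LOAD_CONST → push 112. Stack: [112]
LOAD_FAST_LOAD_FAST m,t → push 2,2. Stack: [112, 2, 2]
BINARY_OP // → 2 // 2 = 1. Stack: [112, 1]
BINARY_OP * → 112 * 1 = 112. Stack: [112]
STORE_FAST u → u=112. Stack: []
LOAD_FAST_LOAD_FAST m,t → push 2,2. Stack: [2, 2]
BINARY_OP * → 2 * 2 = 4. Stack: [4]
RETURN_VALUE → return 4.

4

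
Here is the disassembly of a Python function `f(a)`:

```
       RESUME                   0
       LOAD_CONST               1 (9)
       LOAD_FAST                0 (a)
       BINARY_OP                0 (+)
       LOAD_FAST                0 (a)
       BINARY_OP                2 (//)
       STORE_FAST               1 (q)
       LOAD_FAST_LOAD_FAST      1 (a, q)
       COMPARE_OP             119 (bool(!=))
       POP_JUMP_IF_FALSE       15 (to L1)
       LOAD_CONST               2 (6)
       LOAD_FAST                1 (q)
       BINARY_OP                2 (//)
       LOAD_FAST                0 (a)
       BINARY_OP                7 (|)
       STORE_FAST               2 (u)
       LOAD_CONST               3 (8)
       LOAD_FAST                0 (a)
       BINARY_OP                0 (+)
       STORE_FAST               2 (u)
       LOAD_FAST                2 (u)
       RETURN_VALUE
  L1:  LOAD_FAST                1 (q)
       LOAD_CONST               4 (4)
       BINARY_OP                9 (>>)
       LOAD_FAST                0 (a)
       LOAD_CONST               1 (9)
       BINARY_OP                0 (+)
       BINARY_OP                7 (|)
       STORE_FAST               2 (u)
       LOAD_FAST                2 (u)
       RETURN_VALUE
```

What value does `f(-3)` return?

5

LOAD_CONST → push 9. Stack: [9]
LOAD_FAST a → push -3. Stack: [9, -3]
BINARY_OP + → 9 + -3 = 6. Stack: [6]
LOAD_FAST a → push -3. Stack: [6, -3]
BINARY_OP // → 6 // -3 = -2. Stack: [-2]
STORE_FAST q → q=-2. Stack: []
LOAD_FAST_LOAD_FAST a,q → push -3,-2. Stack: [-3, -2]
COMPARE_OP bool(!=) → -3 vs -2 = True. Stack: [True]
POP_JUMP_IF_FALSE → pop True; no jump. Stack: []
LOAD_CONST → push 6. Stack: [6]
LOAD_FAST q → push -2. Stack: [6, -2]
BINARY_OP // → 6 // -2 = -3. Stack: [-3]
LOAD_FAST a → push -3. Stack: [-3, -3]
BINARY_OP | → -3 | -3 = -3. Stack: [-3]
STORE_FAST u → u=-3. Stack: []
LOAD_CONST → push 8. Stack: [8]
LOAD_FAST a → push -3. Stack: [8, -3]
BINARY_OP + → 8 + -3 = 5. Stack: [5]
STORE_FAST u → u=5. Stack: []
LOAD_FAST u → push 5. Stack: [5]
RETURN_VALUE → return 5.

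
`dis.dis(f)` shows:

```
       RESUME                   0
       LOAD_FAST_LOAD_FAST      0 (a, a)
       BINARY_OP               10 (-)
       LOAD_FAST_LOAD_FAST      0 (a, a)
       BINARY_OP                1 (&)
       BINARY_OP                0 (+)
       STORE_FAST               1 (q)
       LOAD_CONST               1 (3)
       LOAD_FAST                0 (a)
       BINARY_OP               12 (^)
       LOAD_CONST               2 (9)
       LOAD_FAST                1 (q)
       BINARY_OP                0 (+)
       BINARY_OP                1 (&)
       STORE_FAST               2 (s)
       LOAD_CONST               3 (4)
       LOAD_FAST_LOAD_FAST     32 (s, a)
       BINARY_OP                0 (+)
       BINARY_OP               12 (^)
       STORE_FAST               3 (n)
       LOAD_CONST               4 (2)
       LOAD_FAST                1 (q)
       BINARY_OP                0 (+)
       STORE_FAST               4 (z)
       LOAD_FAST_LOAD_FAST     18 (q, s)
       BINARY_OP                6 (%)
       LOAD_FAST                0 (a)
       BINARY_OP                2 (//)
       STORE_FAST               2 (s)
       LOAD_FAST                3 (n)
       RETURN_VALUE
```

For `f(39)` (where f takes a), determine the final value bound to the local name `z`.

LOAD_FAST_LOAD_FAST a,a → push 39,39. Stack: [39, 39]
BINARY_OP - → 39 - 39 = 0. Stack: [0]
LOAD_FAST_LOAD_FAST a,a → push 39,39. Stack: [0, 39, 39]
BINARY_OP & → 39 & 39 = 39. Stack: [0, 39]
BINARY_OP + → 0 + 39 = 39. Stack: [39]
STORE_FAST q → q=39. Stack: []
LOAD_CONST → push 3. Stack: [3]
LOAD_FAST a → push 39. Stack: [3, 39]
BINARY_OP ^ → 3 ^ 39 = 36. Stack: [36]
LOAD_CONST → push 9. Stack: [36, 9]
LOAD_FAST q → push 39. Stack: [36, 9, 39]
BINARY_OP + → 9 + 39 = 48. Stack: [36, 48]
BINARY_OP & → 36 & 48 = 32. Stack: [32]
STORE_FAST s → s=32. Stack: []
LOAD_CONST → push 4. Stack: [4]
LOAD_FAST_LOAD_FAST s,a → push 32,39. Stack: [4, 32, 39]
BINARY_OP + → 32 + 39 = 71. Stack: [4, 71]
BINARY_OP ^ → 4 ^ 71 = 67. Stack: [67]
STORE_FAST n → n=67. Stack: []
LOAD_CONST → push 2. Stack: [2]
LOAD_FAST q → push 39. Stack: [2, 39]
BINARY_OP + → 2 + 39 = 41. Stack: [41]
STORE_FAST z → z=41. Stack: []
LOAD_FAST_LOAD_FAST q,s → push 39,32. Stack: [39, 32]
BINARY_OP % → 39 % 32 = 7. Stack: [7]
LOAD_FAST a → push 39. Stack: [7, 39]
BINARY_OP // → 7 // 39 = 0. Stack: [0]
STORE_FAST s → s=0. Stack: []
LOAD_FAST n → push 67. Stack: [67]
RETURN_VALUE → return 67.

41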